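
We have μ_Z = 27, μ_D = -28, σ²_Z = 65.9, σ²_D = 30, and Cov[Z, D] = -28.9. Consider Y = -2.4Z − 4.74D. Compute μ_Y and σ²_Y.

μ_Y = 67.92, σ²_Y = 396.0792

μ_Y = (-2.4)·μ_Z + (-4.74)·μ_D = (-2.4)·27 + (-4.74)·(-28) = 67.92.
σ²_Y = a²·σ²_Z + b²·σ²_D + 2ab·Cov[Z, D] with a = -2.4, b = -4.74.
= (-2.4)²·65.9 + (-4.74)²·30 + 2·(-2.4)·(-4.74)·(-28.9)
= 379.584 + 674.028 + (-657.5328) = 396.0792.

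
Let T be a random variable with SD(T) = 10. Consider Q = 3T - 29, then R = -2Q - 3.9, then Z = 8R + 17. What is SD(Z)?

SD(Z) = 480

SD(Q) = |3|·10 = 30.
SD(R) = |-2|·30 = 60.
SD(Z) = |8|·60 = 480.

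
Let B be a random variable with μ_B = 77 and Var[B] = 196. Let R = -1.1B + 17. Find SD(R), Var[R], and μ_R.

R = -1.1B + 17 is linear with a = -1.1, b = 17.
SD(B) = √196 = 14.
SD(R) = |a|·SD(B) = |-1.1|·14 = 15.4.
Var[R] = a²·Var[B] = (-1.1)²·196 = 237.16 (the additive constant 17 does not affect variance).
μ_R = a·μ_B + b = (-1.1)·77 + 17 = -67.7.

SD(R) = 15.4, Var[R] = 237.16, μ_R = -67.7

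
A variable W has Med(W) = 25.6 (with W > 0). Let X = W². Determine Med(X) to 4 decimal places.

Med(X) = 655.36

W² is monotone on this domain, so Med(X) = square(25.6) = 655.36.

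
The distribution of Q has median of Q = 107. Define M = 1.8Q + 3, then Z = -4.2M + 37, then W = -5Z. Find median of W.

median of W = 3922.6

median of M = 1.8·107 + 3 = 195.6.
median of Z = (-4.2)·195.6 + 37 = -784.52.
median of W = (-5)·(-784.52) = 3922.6.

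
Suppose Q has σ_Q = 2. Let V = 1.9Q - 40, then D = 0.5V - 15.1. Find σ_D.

σ_V = |1.9|·2 = 3.8.
σ_D = |0.5|·3.8 = 1.9.

σ_D = 1.9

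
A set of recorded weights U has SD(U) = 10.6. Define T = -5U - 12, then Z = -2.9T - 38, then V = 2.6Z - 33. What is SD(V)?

SD(V) = 399.62

SD(T) = |-5|·10.6 = 53.
SD(Z) = |-2.9|·53 = 153.7.
SD(V) = |2.6|·153.7 = 399.62.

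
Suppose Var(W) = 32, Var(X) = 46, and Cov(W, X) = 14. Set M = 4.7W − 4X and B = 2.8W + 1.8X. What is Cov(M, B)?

Cov(M, B) = 51.56

By bilinearity, Cov(M, B) = ac·Var(W) + bd·Var(X) + (ad+bc)·Cov(W, X), with a=4.7, b=-4, c=2.8, d=1.8.
ac·Var(W) = 4.7·2.8·32 = 421.12
bd·Var(X) = (-4)·1.8·46 = -331.2
(ad+bc)·Cov(W, X) = (-2.74)·14 = -38.36
Cov(M, B) = 421.12 + (-331.2) + (-38.36) = 51.56.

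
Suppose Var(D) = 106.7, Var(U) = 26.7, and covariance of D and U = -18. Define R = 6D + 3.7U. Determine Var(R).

Var(R) = 3407.523

Var(R) = a²·Var(D) + b²·Var(U) + 2ab·covariance of D and U with a = 6, b = 3.7.
= 6²·106.7 + 3.7²·26.7 + 2·6·3.7·(-18)
= 3841.2 + 365.523 + (-799.2) = 3407.523.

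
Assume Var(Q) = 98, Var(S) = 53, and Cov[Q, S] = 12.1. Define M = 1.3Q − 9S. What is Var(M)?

Var(M) = a²·Var(Q) + b²·Var(S) + 2ab·Cov[Q, S] with a = 1.3, b = -9.
= 1.3²·98 + (-9)²·53 + 2·1.3·(-9)·12.1
= 165.62 + 4293 + (-283.14) = 4175.48.

Var(M) = 4175.48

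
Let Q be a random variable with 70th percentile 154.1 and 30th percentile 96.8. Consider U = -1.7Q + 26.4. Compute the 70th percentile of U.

70th percentile of U = -138.16

Since a = -1.7 < 0 the transformation is decreasing, reversing order: the 70th percentile of U corresponds to the 30th percentile of Q.
So P_{70}(U) = a·P_{30}(Q) + b = (-1.7)·96.8 + 26.4 = -138.16.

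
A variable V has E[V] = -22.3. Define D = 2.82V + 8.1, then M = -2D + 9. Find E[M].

E[M] = 118.572

E[D] = 2.82·(-22.3) + 8.1 = -54.786.
E[M] = (-2)·(-54.786) + 9 = 118.572.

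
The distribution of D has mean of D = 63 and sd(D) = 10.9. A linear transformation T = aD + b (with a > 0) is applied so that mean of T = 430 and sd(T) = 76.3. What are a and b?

sd(T) = a·sd(D) (a > 0), so a = 76.3/10.9 = 7.
mean of T = a·mean of D + b, so b = 430 − 7·63 = -11.

a = 7, b = -11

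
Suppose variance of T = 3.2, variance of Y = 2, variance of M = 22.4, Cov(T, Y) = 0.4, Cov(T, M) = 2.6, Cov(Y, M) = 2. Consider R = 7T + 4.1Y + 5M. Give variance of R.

variance of R = a²·variance of T + b²·variance of Y + c²·variance of M + 2ab·Cov(T, Y) + 2ac·Cov(T, M) + 2bc·Cov(Y, M), with a = 7, b = 4.1, c = 5.
= 156.8 + 33.62 + 560 + 22.96 + 182 + 82
= 1037.38.

variance of R = 1037.38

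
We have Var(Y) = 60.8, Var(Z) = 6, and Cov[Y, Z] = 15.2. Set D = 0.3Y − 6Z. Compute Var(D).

Var(D) = a²·Var(Y) + b²·Var(Z) + 2ab·Cov[Y, Z] with a = 0.3, b = -6.
= 0.3²·60.8 + (-6)²·6 + 2·0.3·(-6)·15.2
= 5.472 + 216 + (-54.72) = 166.752.

Var(D) = 166.752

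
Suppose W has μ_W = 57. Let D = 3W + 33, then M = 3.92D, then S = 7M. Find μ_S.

μ_S = 5597.76

μ_D = 3·57 + 33 = 204.
μ_M = 3.92·204 = 799.68.
μ_S = 7·799.68 = 5597.76.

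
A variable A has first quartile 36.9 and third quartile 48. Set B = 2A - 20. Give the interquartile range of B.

IQR(B) = 22.2

IQR of A = Q3 − Q1 = 48 − 36.9 = 11.1.
Under B = aA + b, IQR(B) = |a|·IQR(A) = |2|·11.1 = 22.2 (shifts cancel; spread scales by |a|).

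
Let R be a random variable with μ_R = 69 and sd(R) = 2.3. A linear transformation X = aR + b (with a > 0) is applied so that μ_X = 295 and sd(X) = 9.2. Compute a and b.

a = 4, b = 19

sd(X) = a·sd(R) (a > 0), so a = 9.2/2.3 = 4.
μ_X = a·μ_R + b, so b = 295 − 4·69 = 19.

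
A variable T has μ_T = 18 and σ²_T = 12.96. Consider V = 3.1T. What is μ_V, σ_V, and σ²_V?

V = 3.1T is linear with a = 3.1, b = 0.
μ_V = a·μ_T + b = 3.1·18 = 55.8.
σ_T = √12.96 = 3.6.
σ_V = |a|·σ_T = |3.1|·3.6 = 11.16.
σ²_V = a²·σ²_T = 3.1²·12.96 = 124.5456.

μ_V = 55.8, σ_V = 11.16, σ²_V = 124.5456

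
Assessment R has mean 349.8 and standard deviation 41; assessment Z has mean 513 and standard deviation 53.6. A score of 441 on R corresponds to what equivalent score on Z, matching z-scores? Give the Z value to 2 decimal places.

Z = 632.23

z = (441 − 349.8)/41 ≈ 2.2244.
Z = 513 + z·53.6 = 513 + (441 − 349.8)·53.6/41 ≈ 632.23.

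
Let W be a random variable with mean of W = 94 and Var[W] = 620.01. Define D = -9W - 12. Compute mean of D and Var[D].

D = -9W - 12 is linear with a = -9, b = -12.
mean of D = a·mean of W + b = (-9)·94 + (-12) = -858.
Var[D] = a²·Var[W] = (-9)²·620.01 = 50220.81 (the additive constant -12 does not affect variance).

mean of D = -858, Var[D] = 50220.81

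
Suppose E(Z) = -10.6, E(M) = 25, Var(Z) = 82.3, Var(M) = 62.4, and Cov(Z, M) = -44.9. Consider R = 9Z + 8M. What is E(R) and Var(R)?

E(R) = 9·E(Z) + 8·E(M) = 9·(-10.6) + 8·25 = 104.6.
Var(R) = a²·Var(Z) + b²·Var(M) + 2ab·Cov(Z, M) with a = 9, b = 8.
= 9²·82.3 + 8²·62.4 + 2·9·8·(-44.9)
= 6666.3 + 3993.6 + (-6465.6) = 4194.3.

E(R) = 104.6, Var(R) = 4194.3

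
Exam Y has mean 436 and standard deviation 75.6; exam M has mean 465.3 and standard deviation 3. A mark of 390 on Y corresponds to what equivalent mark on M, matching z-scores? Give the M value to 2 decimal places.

z = (390 − 436)/75.6 ≈ -0.6085.
M = 465.3 + z·3 = 465.3 + (390 − 436)·3/75.6 ≈ 463.47.

M = 463.47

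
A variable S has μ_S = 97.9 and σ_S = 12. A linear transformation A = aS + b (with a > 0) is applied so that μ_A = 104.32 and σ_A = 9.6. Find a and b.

σ_A = a·σ_S (a > 0), so a = 9.6/12 = 0.8.
μ_A = a·μ_S + b, so b = 104.32 − 0.8·97.9 = 26.

a = 0.8, b = 26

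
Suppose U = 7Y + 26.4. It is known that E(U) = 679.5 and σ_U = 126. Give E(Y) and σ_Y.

E(Y) = 93.3, σ_Y = 18

From U = 7Y + 26.4: E(U) = a·E(Y) + b, so E(Y) = (E(U) − b)/a = (679.5 − 26.4)/7 = 93.3.
σ_U = |a|·σ_Y, so σ_Y = 126/|7| = 18.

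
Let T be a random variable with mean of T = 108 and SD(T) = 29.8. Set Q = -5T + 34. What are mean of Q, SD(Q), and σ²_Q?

mean of Q = -506, SD(Q) = 149, σ²_Q = 22201

Q = -5T + 34 is linear with a = -5, b = 34.
mean of Q = a·mean of T + b = (-5)·108 + 34 = -506.
SD(Q) = |a|·SD(T) = |-5|·29.8 = 149.
σ²_T = 29.8² = 888.04.
σ²_Q = a²·σ²_T = (-5)²·888.04 = 22201 (the additive constant 34 does not affect variance).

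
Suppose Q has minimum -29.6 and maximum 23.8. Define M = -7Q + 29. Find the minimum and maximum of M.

a = -7 < 0, so order reverses: min(M) = a·max(Q)+b = (-7)·23.8 + 29 = -137.6; max(M) = a·min(Q)+b = (-7)·(-29.6) + 29 = 236.2.

min(M) = -137.6, max(M) = 236.2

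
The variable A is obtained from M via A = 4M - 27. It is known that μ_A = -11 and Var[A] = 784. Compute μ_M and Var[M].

From A = 4M - 27: μ_A = a·μ_M + b, so μ_M = (μ_A − b)/a = (-11 − (-27))/4 = 4.
Var[A] = a²·Var[M], so Var[M] = 784/4² = 49.

μ_M = 4, Var[M] = 49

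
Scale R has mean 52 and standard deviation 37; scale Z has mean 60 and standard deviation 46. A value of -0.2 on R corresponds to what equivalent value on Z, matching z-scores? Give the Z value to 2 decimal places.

z = (-0.2 − 52)/37 ≈ -1.4108.
Z = 60 + z·46 = 60 + (-0.2 − 52)·46/37 ≈ -4.90.

Z = -4.90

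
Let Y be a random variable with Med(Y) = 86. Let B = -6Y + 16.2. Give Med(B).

A linear map preserves order up to sign, so Med(B) = a·Med(Y) + b = (-6)·86 + 16.2 = -499.8.

Med(B) = -499.8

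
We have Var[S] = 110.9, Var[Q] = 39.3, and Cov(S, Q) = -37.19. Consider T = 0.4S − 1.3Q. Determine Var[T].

Var[T] = 122.8386

Var[T] = a²·Var[S] + b²·Var[Q] + 2ab·Cov(S, Q) with a = 0.4, b = -1.3.
= 0.4²·110.9 + (-1.3)²·39.3 + 2·0.4·(-1.3)·(-37.19)
= 17.744 + 66.417 + 38.6776 = 122.8386.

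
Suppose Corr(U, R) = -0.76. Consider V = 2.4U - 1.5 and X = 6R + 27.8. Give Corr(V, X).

Linear rescalings preserve correlation up to sign; here the slopes 2.4 and 6 have the same sign, so Corr(V, X) = Corr(U, R) = -0.76.

Corr(V, X) = -0.76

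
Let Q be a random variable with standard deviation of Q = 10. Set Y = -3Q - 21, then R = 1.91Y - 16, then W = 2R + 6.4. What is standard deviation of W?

standard deviation of Y = |-3|·10 = 30.
standard deviation of R = |1.91|·30 = 57.3.
standard deviation of W = |2|·57.3 = 114.6.

standard deviation of W = 114.6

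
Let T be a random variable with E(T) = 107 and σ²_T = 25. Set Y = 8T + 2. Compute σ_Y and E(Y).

Y = 8T + 2 is linear with a = 8, b = 2.
σ_T = √25 = 5.
σ_Y = |a|·σ_T = |8|·5 = 40.
E(Y) = a·E(T) + b = 8·107 + 2 = 858.

σ_Y = 40, E(Y) = 858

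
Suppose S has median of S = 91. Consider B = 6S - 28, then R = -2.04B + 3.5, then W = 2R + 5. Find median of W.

median of B = 6·91 + (-28) = 518.
median of R = (-2.04)·518 + 3.5 = -1053.22.
median of W = 2·(-1053.22) + 5 = -2101.44.

median of W = -2101.44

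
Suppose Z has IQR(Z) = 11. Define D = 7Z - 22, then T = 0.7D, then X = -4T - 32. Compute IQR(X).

IQR(X) = 215.6

IQR(D) = |7|·11 = 77.
IQR(T) = |0.7|·77 = 53.9.
IQR(X) = |-4|·53.9 = 215.6.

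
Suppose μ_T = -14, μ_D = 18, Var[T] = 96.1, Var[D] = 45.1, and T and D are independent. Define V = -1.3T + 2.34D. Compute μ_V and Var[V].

μ_V = 60.32, Var[V] = 409.35856

μ_V = (-1.3)·μ_T + 2.34·μ_D = (-1.3)·(-14) + 2.34·18 = 60.32.
Var[V] = a²·Var[T] + b²·Var[D] + 2ab·Cov(T, D) with a = -1.3, b = 2.34.
Independence gives Cov(T, D) = 0.
= (-1.3)²·96.1 + 2.34²·45.1 + 2·(-1.3)·2.34·0
= 162.409 + 246.94956 + 0 = 409.35856.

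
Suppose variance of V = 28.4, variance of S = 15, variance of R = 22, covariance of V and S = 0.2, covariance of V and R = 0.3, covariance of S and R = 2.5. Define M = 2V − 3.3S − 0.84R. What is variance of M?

variance of M = 302.6852

variance of M = a²·variance of V + b²·variance of S + c²·variance of R + 2ab·covariance of V and S + 2ac·covariance of V and R + 2bc·covariance of S and R, with a = 2, b = -3.3, c = -0.84.
= 113.6 + 163.35 + 15.5232 + (-2.64) + (-1.008) + 13.86
= 302.6852.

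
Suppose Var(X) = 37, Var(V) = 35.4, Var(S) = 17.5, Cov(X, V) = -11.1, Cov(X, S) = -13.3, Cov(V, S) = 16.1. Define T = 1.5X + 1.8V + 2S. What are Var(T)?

Var(T) = 244.126

Var(T) = a²·Var(X) + b²·Var(V) + c²·Var(S) + 2ab·Cov(X, V) + 2ac·Cov(X, S) + 2bc·Cov(V, S), with a = 1.5, b = 1.8, c = 2.
= 83.25 + 114.696 + 70 + (-59.94) + (-79.8) + 115.92
= 244.126.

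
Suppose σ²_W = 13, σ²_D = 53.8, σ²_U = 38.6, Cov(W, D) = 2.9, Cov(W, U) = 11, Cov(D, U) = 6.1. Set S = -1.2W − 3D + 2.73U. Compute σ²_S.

σ²_S = a²·σ²_W + b²·σ²_D + c²·σ²_U + 2ab·Cov(W, D) + 2ac·Cov(W, U) + 2bc·Cov(D, U), with a = -1.2, b = -3, c = 2.73.
= 18.72 + 484.2 + 287.68194 + 20.88 + (-72.072) + (-99.918)
= 639.49194.

σ²_S = 639.49194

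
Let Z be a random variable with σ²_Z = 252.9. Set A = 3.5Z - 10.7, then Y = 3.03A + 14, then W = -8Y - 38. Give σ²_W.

σ²_W = 1820330.09424

σ²_A = 3.5²·252.9 = 3098.025.
σ²_Y = 3.03²·3098.025 = 28442.6577225.
σ²_W = (-8)²·28442.6577225 = 1820330.09424.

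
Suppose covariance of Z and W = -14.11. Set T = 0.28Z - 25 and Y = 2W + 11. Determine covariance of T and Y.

covariance of T and Y = a·c·covariance of Z and W = 0.28·2·(-14.11) = -7.9016. Additive constants drop out.

covariance of T and Y = -7.9016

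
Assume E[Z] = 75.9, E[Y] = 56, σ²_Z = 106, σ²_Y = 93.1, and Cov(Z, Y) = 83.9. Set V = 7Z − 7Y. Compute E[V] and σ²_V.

E[V] = 139.3, σ²_V = 1533.7

E[V] = 7·E[Z] + (-7)·E[Y] = 7·75.9 + (-7)·56 = 139.3.
σ²_V = a²·σ²_Z + b²·σ²_Y + 2ab·Cov(Z, Y) with a = 7, b = -7.
= 7²·106 + (-7)²·93.1 + 2·7·(-7)·83.9
= 5194 + 4561.9 + (-8222.2) = 1533.7.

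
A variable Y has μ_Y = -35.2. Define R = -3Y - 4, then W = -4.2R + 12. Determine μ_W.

μ_R = (-3)·(-35.2) + (-4) = 101.6.
μ_W = (-4.2)·101.6 + 12 = -414.72.

μ_W = -414.72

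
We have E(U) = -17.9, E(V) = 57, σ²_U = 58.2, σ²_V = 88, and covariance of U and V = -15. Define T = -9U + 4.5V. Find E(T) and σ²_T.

E(T) = 417.6, σ²_T = 7711.2

E(T) = (-9)·E(U) + 4.5·E(V) = (-9)·(-17.9) + 4.5·57 = 417.6.
σ²_T = a²·σ²_U + b²·σ²_V + 2ab·covariance of U and V with a = -9, b = 4.5.
= (-9)²·58.2 + 4.5²·88 + 2·(-9)·4.5·(-15)
= 4714.2 + 1782 + 1215 = 7711.2.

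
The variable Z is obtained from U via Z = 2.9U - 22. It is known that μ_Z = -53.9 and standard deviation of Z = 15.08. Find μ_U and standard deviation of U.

μ_U = -11, standard deviation of U = 5.2

From Z = 2.9U - 22: μ_Z = a·μ_U + b, so μ_U = (μ_Z − b)/a = (-53.9 − (-22))/2.9 = -11.
standard deviation of Z = |a|·standard deviation of U, so standard deviation of U = 15.08/|2.9| = 5.2.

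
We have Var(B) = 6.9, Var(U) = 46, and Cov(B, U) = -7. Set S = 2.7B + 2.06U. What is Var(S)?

Var(S) = 167.6386

Var(S) = a²·Var(B) + b²·Var(U) + 2ab·Cov(B, U) with a = 2.7, b = 2.06.
= 2.7²·6.9 + 2.06²·46 + 2·2.7·2.06·(-7)
= 50.301 + 195.2056 + (-77.868) = 167.6386.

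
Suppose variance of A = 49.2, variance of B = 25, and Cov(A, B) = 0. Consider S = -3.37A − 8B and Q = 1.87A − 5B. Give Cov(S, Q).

By bilinearity, Cov(S, Q) = ac·variance of A + bd·variance of B + (ad+bc)·Cov(A, B), with a=-3.37, b=-8, c=1.87, d=-5.
ac·variance of A = (-3.37)·1.87·49.2 = -310.05348
bd·variance of B = (-8)·(-5)·25 = 1000
(ad+bc)·Cov(A, B) = (1.89)·0 = 0
Cov(S, Q) = -310.05348 + 1000 + 0 = 689.94652.

Cov(S, Q) = 689.94652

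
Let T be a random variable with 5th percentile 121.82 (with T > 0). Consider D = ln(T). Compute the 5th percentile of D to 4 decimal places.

5th percentile of D = 4.8025

ln(T) is increasing, so P_{5}(D) = g(P_{5}(T)) ≈ 4.8025.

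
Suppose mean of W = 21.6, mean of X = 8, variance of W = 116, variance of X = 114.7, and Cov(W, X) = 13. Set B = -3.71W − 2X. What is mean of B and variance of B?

mean of B = (-3.71)·mean of W + (-2)·mean of X = (-3.71)·21.6 + (-2)·8 = -96.136.
variance of B = a²·variance of W + b²·variance of X + 2ab·Cov(W, X) with a = -3.71, b = -2.
= (-3.71)²·116 + (-2)²·114.7 + 2·(-3.71)·(-2)·13
= 1596.6356 + 458.8 + 192.92 = 2248.3556.

mean of B = -96.136, variance of B = 2248.3556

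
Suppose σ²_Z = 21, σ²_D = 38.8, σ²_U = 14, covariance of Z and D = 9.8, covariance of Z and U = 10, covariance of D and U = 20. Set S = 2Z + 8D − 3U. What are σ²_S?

σ²_S = 1926.8

σ²_S = a²·σ²_Z + b²·σ²_D + c²·σ²_U + 2ab·covariance of Z and D + 2ac·covariance of Z and U + 2bc·covariance of D and U, with a = 2, b = 8, c = -3.
= 84 + 2483.2 + 126 + 313.6 + (-120) + (-960)
= 1926.8.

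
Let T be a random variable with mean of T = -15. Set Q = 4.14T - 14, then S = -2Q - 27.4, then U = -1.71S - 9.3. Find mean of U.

mean of Q = 4.14·(-15) + (-14) = -76.1.
mean of S = (-2)·(-76.1) + (-27.4) = 124.8.
mean of U = (-1.71)·124.8 + (-9.3) = -222.708.

mean of U = -222.708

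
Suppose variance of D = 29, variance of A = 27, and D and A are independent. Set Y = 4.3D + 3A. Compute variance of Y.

variance of Y = a²·variance of D + b²·variance of A + 2ab·covariance of D and A with a = 4.3, b = 3.
Independence gives covariance of D and A = 0.
= 4.3²·29 + 3²·27 + 2·4.3·3·0
= 536.21 + 243 + 0 = 779.21.

variance of Y = 779.21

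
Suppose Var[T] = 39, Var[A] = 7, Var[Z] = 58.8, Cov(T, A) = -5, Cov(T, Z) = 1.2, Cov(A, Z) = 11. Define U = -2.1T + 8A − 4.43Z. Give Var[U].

Var[U] = a²·Var[T] + b²·Var[A] + c²·Var[Z] + 2ab·Cov(T, A) + 2ac·Cov(T, Z) + 2bc·Cov(A, Z), with a = -2.1, b = 8, c = -4.43.
= 171.99 + 448 + 1153.94412 + 168 + 22.3272 + (-779.68)
= 1184.58132.

Var[U] = 1184.58132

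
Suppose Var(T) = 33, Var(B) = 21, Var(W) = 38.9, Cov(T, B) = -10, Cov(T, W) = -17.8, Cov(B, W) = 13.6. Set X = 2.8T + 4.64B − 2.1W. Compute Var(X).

Var(X) = a²·Var(T) + b²·Var(B) + c²·Var(W) + 2ab·Cov(T, B) + 2ac·Cov(T, W) + 2bc·Cov(B, W), with a = 2.8, b = 4.64, c = -2.1.
= 258.72 + 452.1216 + 171.549 + (-259.84) + 209.328 + (-265.0368)
= 566.8418.

Var(X) = 566.8418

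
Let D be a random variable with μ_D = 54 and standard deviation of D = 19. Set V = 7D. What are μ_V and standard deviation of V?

V = 7D is linear with a = 7, b = 0.
μ_V = a·μ_D + b = 7·54 = 378.
standard deviation of V = |a|·standard deviation of D = |7|·19 = 133.

μ_V = 378, standard deviation of V = 133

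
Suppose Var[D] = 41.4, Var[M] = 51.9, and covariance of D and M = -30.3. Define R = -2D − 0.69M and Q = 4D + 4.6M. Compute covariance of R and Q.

covariance of R and Q = -133.5426

By bilinearity, covariance of R and Q = ac·Var[D] + bd·Var[M] + (ad+bc)·covariance of D and M, with a=-2, b=-0.69, c=4, d=4.6.
ac·Var[D] = (-2)·4·41.4 = -331.2
bd·Var[M] = (-0.69)·4.6·51.9 = -164.7306
(ad+bc)·covariance of D and M = (-11.96)·(-30.3) = 362.388
covariance of R and Q = -331.2 + (-164.7306) + 362.388 = -133.5426.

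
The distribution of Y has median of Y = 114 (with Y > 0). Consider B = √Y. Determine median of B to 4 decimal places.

√Y is monotone on this domain, so median of B = √(114) ≈ 10.6771.

median of B = 10.6771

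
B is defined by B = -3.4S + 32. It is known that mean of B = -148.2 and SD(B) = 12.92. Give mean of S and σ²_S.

From B = -3.4S + 32: mean of B = a·mean of S + b, so mean of S = (mean of B − b)/a = (-148.2 − 32)/(-3.4) = 53.
σ²_B = 12.92² = 166.9264.
σ²_B = a²·σ²_S, so σ²_S = 166.9264/(-3.4)² = 14.44.

mean of S = 53, σ²_S = 14.44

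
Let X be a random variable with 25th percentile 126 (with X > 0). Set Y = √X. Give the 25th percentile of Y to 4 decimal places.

25th percentile of Y = 11.225

√X is increasing, so P_{25}(Y) = g(P_{25}(X)) ≈ 11.225.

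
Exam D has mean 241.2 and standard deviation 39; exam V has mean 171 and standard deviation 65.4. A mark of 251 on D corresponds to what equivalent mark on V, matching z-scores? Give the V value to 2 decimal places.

V = 187.43

z = (251 − 241.2)/39 ≈ 0.2513.
V = 171 + z·65.4 = 171 + (251 − 241.2)·65.4/39 ≈ 187.43.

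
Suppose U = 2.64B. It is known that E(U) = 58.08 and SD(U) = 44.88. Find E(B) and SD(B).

E(B) = 22, SD(B) = 17

From U = 2.64B: E(U) = a·E(B) + b, so E(B) = (E(U) − b)/a = (58.08 − 0)/2.64 = 22.
SD(U) = |a|·SD(B), so SD(B) = 44.88/|2.64| = 17.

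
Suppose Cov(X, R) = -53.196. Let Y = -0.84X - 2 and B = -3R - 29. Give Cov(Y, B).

Cov(Y, B) = -134.05392

Cov(Y, B) = a·c·Cov(X, R) = (-0.84)·(-3)·(-53.196) = -134.05392. Additive constants drop out.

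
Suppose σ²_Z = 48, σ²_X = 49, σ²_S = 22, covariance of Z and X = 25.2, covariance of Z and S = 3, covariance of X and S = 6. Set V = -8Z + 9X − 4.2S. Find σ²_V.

σ²_V = a²·σ²_Z + b²·σ²_X + c²·σ²_S + 2ab·covariance of Z and X + 2ac·covariance of Z and S + 2bc·covariance of X and S, with a = -8, b = 9, c = -4.2.
= 3072 + 3969 + 388.08 + (-3628.8) + 201.6 + (-453.6)
= 3548.28.

σ²_V = 3548.28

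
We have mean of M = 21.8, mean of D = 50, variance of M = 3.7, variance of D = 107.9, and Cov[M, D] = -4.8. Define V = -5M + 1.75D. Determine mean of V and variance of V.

mean of V = (-5)·mean of M + 1.75·mean of D = (-5)·21.8 + 1.75·50 = -21.5.
variance of V = a²·variance of M + b²·variance of D + 2ab·Cov[M, D] with a = -5, b = 1.75.
= (-5)²·3.7 + 1.75²·107.9 + 2·(-5)·1.75·(-4.8)
= 92.5 + 330.44375 + 84 = 506.94375.

mean of V = -21.5, variance of V = 506.94375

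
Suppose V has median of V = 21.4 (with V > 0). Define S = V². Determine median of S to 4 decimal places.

median of S = 457.96

V² is monotone on this domain, so median of S = square(21.4) = 457.96.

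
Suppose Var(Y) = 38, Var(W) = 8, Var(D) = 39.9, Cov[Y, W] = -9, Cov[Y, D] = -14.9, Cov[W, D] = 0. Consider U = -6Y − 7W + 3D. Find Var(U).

Var(U) = a²·Var(Y) + b²·Var(W) + c²·Var(D) + 2ab·Cov[Y, W] + 2ac·Cov[Y, D] + 2bc·Cov[W, D], with a = -6, b = -7, c = 3.
= 1368 + 392 + 359.1 + (-756) + 536.4 + 0
= 1899.5.

Var(U) = 1899.5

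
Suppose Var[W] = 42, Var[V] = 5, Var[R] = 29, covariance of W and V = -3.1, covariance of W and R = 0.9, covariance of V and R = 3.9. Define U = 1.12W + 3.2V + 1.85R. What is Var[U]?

Var[U] = 230.8221

Var[U] = a²·Var[W] + b²·Var[V] + c²·Var[R] + 2ab·covariance of W and V + 2ac·covariance of W and R + 2bc·covariance of V and R, with a = 1.12, b = 3.2, c = 1.85.
= 52.6848 + 51.2 + 99.2525 + (-22.2208) + 3.7296 + 46.176
= 230.8221.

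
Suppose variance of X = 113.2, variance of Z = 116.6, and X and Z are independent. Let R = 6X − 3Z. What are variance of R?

variance of R = a²·variance of X + b²·variance of Z + 2ab·Cov(X, Z) with a = 6, b = -3.
Independence gives Cov(X, Z) = 0.
= 6²·113.2 + (-3)²·116.6 + 2·6·(-3)·0
= 4075.2 + 1049.4 + 0 = 5124.6.

variance of R = 5124.6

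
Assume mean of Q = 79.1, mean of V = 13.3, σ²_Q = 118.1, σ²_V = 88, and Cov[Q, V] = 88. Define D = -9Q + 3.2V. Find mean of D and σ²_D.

mean of D = -669.34, σ²_D = 5398.42

mean of D = (-9)·mean of Q + 3.2·mean of V = (-9)·79.1 + 3.2·13.3 = -669.34.
σ²_D = a²·σ²_Q + b²·σ²_V + 2ab·Cov[Q, V] with a = -9, b = 3.2.
= (-9)²·118.1 + 3.2²·88 + 2·(-9)·3.2·88
= 9566.1 + 901.12 + (-5068.8) = 5398.42.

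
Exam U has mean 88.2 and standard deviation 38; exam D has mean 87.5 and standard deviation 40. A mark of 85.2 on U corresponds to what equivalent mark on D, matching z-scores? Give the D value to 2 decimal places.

D = 84.34

z = (85.2 − 88.2)/38 ≈ -0.0789.
D = 87.5 + z·40 = 87.5 + (85.2 − 88.2)·40/38 ≈ 84.34.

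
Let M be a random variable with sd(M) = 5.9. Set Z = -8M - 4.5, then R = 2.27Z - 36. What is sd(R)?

sd(Z) = |-8|·5.9 = 47.2.
sd(R) = |2.27|·47.2 = 107.144.

sd(R) = 107.144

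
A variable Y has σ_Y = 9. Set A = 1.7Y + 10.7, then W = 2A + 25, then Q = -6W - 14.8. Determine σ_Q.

σ_Q = 183.6

σ_A = |1.7|·9 = 15.3.
σ_W = |2|·15.3 = 30.6.
σ_Q = |-6|·30.6 = 183.6.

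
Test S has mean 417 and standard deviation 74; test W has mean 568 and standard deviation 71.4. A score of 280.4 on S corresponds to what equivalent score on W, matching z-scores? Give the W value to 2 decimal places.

W = 436.20

z = (280.4 − 417)/74 ≈ -1.8459.
W = 568 + z·71.4 = 568 + (280.4 − 417)·71.4/74 ≈ 436.20.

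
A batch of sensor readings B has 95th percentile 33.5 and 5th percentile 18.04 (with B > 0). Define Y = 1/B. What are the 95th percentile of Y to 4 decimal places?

1/B is decreasing on B > 0, so percentile order reverses: P_{95}(Y) uses P_{5}(B) = 18.04.
P_{95}(Y) = 1/18.04 ≈ 0.0554.

95th percentile of Y = 0.0554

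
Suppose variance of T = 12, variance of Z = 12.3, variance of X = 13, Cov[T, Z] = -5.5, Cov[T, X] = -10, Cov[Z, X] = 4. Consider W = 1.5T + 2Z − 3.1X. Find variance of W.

variance of W = 211.53

variance of W = a²·variance of T + b²·variance of Z + c²·variance of X + 2ab·Cov[T, Z] + 2ac·Cov[T, X] + 2bc·Cov[Z, X], with a = 1.5, b = 2, c = -3.1.
= 27 + 49.2 + 124.93 + (-33) + 93 + (-49.6)
= 211.53.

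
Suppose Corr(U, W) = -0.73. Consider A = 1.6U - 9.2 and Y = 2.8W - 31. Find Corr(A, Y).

Corr(A, Y) = -0.73

Linear rescalings preserve correlation up to sign; here the slopes 1.6 and 2.8 have the same sign, so Corr(A, Y) = Corr(U, W) = -0.73.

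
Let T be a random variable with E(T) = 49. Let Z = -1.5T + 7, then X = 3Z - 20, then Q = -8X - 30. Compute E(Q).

E(Q) = 1726

E(Z) = (-1.5)·49 + 7 = -66.5.
E(X) = 3·(-66.5) + (-20) = -219.5.
E(Q) = (-8)·(-219.5) + (-30) = 1726.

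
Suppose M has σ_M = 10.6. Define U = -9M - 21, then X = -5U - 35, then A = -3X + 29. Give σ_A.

σ_U = |-9|·10.6 = 95.4.
σ_X = |-5|·95.4 = 477.
σ_A = |-3|·477 = 1431.

σ_A = 1431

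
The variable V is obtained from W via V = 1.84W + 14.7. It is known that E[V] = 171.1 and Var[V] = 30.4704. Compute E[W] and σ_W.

From V = 1.84W + 14.7: E[V] = a·E[W] + b, so E[W] = (E[V] − b)/a = (171.1 − 14.7)/1.84 = 85.
σ_V = √30.4704 = 5.52.
σ_V = |a|·σ_W, so σ_W = 5.52/|1.84| = 3.

E[W] = 85, σ_W = 3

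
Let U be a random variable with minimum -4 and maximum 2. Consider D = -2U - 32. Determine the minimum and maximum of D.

min(D) = -36, max(D) = -24

a = -2 < 0, so order reverses: min(D) = a·max(U)+b = (-2)·2 + (-32) = -36; max(D) = a·min(U)+b = (-2)·(-4) + (-32) = -24.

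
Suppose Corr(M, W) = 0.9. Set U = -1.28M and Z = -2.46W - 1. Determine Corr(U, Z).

Corr(U, Z) = 0.9

Linear rescalings preserve correlation up to sign; here the slopes -1.28 and -2.46 have the same sign, so Corr(U, Z) = Corr(M, W) = 0.9.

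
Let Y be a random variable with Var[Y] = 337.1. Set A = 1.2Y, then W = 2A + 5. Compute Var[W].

Var[A] = 1.2²·337.1 = 485.424.
Var[W] = 2²·485.424 = 1941.696.

Var[W] = 1941.696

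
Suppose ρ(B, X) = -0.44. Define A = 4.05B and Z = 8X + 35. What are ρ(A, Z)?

Linear rescalings preserve correlation up to sign; here the slopes 4.05 and 8 have the same sign, so ρ(A, Z) = ρ(B, X) = -0.44.

ρ(A, Z) = -0.44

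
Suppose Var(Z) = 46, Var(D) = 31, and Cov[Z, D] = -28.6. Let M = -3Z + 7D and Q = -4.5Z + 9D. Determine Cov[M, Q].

Cov[M, Q] = 4247.1

By bilinearity, Cov[M, Q] = ac·Var(Z) + bd·Var(D) + (ad+bc)·Cov[Z, D], with a=-3, b=7, c=-4.5, d=9.
ac·Var(Z) = (-3)·(-4.5)·46 = 621
bd·Var(D) = 7·9·31 = 1953
(ad+bc)·Cov[Z, D] = (-58.5)·(-28.6) = 1673.1
Cov[M, Q] = 621 + 1953 + 1673.1 = 4247.1.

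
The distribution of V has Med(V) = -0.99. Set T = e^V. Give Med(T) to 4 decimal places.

e^V is monotone on this domain, so Med(T) = exp(-0.99) ≈ 0.3716.

Med(T) = 0.3716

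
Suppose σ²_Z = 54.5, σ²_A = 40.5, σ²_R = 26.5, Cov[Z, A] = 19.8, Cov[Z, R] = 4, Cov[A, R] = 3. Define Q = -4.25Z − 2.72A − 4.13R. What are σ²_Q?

σ²_Q = a²·σ²_Z + b²·σ²_A + c²·σ²_R + 2ab·Cov[Z, A] + 2ac·Cov[Z, R] + 2bc·Cov[A, R], with a = -4.25, b = -2.72, c = -4.13.
= 984.40625 + 299.6352 + 452.00785 + 457.776 + 140.42 + 67.4016
= 2401.6469.

σ²_Q = 2401.6469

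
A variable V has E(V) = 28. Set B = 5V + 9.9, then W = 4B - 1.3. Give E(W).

E(W) = 598.3

E(B) = 5·28 + 9.9 = 149.9.
E(W) = 4·149.9 + (-1.3) = 598.3.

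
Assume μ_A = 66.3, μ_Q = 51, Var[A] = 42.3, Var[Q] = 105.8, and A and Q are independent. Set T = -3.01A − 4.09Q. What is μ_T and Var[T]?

μ_T = -408.153, Var[T] = 2153.07521

μ_T = (-3.01)·μ_A + (-4.09)·μ_Q = (-3.01)·66.3 + (-4.09)·51 = -408.153.
Var[T] = a²·Var[A] + b²·Var[Q] + 2ab·Cov(A, Q) with a = -3.01, b = -4.09.
Independence gives Cov(A, Q) = 0.
= (-3.01)²·42.3 + (-4.09)²·105.8 + 2·(-3.01)·(-4.09)·0
= 383.24223 + 1769.83298 + 0 = 2153.07521.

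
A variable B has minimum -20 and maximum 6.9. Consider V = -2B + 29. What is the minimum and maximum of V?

a = -2 < 0, so order reverses: min(V) = a·max(B)+b = (-2)·6.9 + 29 = 15.2; max(V) = a·min(B)+b = (-2)·(-20) + 29 = 69.

min(V) = 15.2, max(V) = 69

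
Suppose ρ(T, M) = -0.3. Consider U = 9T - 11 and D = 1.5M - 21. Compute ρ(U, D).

Linear rescalings preserve correlation up to sign; here the slopes 9 and 1.5 have the same sign, so ρ(U, D) = ρ(T, M) = -0.3.

ρ(U, D) = -0.3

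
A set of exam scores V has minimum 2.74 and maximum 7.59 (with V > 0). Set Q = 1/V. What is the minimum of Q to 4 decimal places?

1/V is decreasing on this domain, so min(Q) comes from max(V) = 7.59: min(Q) = 1/(7.59) ≈ 0.1318.

min(Q) = 0.1318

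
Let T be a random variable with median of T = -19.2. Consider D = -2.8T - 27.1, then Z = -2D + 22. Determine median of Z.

median of D = (-2.8)·(-19.2) + (-27.1) = 26.66.
median of Z = (-2)·26.66 + 22 = -31.32.

median of Z = -31.32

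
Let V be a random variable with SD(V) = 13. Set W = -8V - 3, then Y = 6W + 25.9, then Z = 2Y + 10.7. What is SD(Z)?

SD(Z) = 1248

SD(W) = |-8|·13 = 104.
SD(Y) = |6|·104 = 624.
SD(Z) = |2|·624 = 1248.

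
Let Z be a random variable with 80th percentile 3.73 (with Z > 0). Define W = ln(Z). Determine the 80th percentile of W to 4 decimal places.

80th percentile of W = 1.3164

ln(Z) is increasing, so P_{80}(W) = g(P_{80}(Z)) ≈ 1.3164.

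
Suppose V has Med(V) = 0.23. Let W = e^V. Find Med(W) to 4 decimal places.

Med(W) = 1.2586

e^V is monotone on this domain, so Med(W) = exp(0.23) ≈ 1.2586.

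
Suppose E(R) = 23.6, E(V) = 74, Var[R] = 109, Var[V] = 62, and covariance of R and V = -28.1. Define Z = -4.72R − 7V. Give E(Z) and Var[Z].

E(Z) = (-4.72)·E(R) + (-7)·E(V) = (-4.72)·23.6 + (-7)·74 = -629.392.
Var[Z] = a²·Var[R] + b²·Var[V] + 2ab·covariance of R and V with a = -4.72, b = -7.
= (-4.72)²·109 + (-7)²·62 + 2·(-4.72)·(-7)·(-28.1)
= 2428.3456 + 3038 + (-1856.848) = 3609.4976.

E(Z) = -629.392, Var[Z] = 3609.4976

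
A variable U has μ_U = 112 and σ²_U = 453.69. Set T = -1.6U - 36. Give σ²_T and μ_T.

σ²_T = 1161.4464, μ_T = -215.2

T = -1.6U - 36 is linear with a = -1.6, b = -36.
σ²_T = a²·σ²_U = (-1.6)²·453.69 = 1161.4464 (the additive constant -36 does not affect variance).
μ_T = a·μ_U + b = (-1.6)·112 + (-36) = -215.2.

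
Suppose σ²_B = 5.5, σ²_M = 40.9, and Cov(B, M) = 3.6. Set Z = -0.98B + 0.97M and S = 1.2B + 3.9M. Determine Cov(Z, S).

Cov(Z, S) = 138.6879

By bilinearity, Cov(Z, S) = ac·σ²_B + bd·σ²_M + (ad+bc)·Cov(B, M), with a=-0.98, b=0.97, c=1.2, d=3.9.
ac·σ²_B = (-0.98)·1.2·5.5 = -6.468
bd·σ²_M = 0.97·3.9·40.9 = 154.7247
(ad+bc)·Cov(B, M) = (-2.658)·3.6 = -9.5688
Cov(Z, S) = -6.468 + 154.7247 + (-9.5688) = 138.6879.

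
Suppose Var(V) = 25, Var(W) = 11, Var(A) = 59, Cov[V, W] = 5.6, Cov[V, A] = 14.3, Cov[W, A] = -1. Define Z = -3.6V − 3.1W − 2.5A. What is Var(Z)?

Var(Z) = a²·Var(V) + b²·Var(W) + c²·Var(A) + 2ab·Cov[V, W] + 2ac·Cov[V, A] + 2bc·Cov[W, A], with a = -3.6, b = -3.1, c = -2.5.
= 324 + 105.71 + 368.75 + 124.992 + 257.4 + (-15.5)
= 1165.352.

Var(Z) = 1165.352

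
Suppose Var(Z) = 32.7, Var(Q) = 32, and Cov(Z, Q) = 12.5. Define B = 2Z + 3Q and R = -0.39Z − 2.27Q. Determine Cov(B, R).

By bilinearity, Cov(B, R) = ac·Var(Z) + bd·Var(Q) + (ad+bc)·Cov(Z, Q), with a=2, b=3, c=-0.39, d=-2.27.
ac·Var(Z) = 2·(-0.39)·32.7 = -25.506
bd·Var(Q) = 3·(-2.27)·32 = -217.92
(ad+bc)·Cov(Z, Q) = (-5.71)·12.5 = -71.375
Cov(B, R) = -25.506 + (-217.92) + (-71.375) = -314.801.

Cov(B, R) = -314.801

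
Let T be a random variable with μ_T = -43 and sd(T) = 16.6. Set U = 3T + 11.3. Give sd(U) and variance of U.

U = 3T + 11.3 is linear with a = 3, b = 11.3.
sd(U) = |a|·sd(T) = |3|·16.6 = 49.8.
variance of T = 16.6² = 275.56.
variance of U = a²·variance of T = 3²·275.56 = 2480.04 (the additive constant 11.3 does not affect variance).

sd(U) = 49.8, variance of U = 2480.04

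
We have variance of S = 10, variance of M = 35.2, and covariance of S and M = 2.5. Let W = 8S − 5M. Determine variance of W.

variance of W = 1320

variance of W = a²·variance of S + b²·variance of M + 2ab·covariance of S and M with a = 8, b = -5.
= 8²·10 + (-5)²·35.2 + 2·8·(-5)·2.5
= 640 + 880 + (-200) = 1320.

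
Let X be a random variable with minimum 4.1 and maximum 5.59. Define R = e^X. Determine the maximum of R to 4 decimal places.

e^X is increasing on this domain, so max(R) comes from max(X) = 5.59: max(R) = exp(5.59) ≈ 267.7356.

max(R) = 267.7356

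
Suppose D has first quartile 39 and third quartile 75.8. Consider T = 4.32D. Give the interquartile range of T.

IQR(T) = 158.976

IQR of D = Q3 − Q1 = 75.8 − 39 = 36.8.
Under T = aD + b, IQR(T) = |a|·IQR(D) = |4.32|·36.8 = 158.976 (shifts cancel; spread scales by |a|).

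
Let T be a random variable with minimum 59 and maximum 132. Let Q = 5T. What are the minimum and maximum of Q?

a = 5 > 0, so min(Q) = a·min(T)+b = 5·59 = 295 and max(Q) = 5·132 = 660.

min(Q) = 295, max(Q) = 660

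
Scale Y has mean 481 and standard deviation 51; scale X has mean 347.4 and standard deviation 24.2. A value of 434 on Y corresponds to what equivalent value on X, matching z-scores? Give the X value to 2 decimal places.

X = 325.10

z = (434 − 481)/51 ≈ -0.9216.
X = 347.4 + z·24.2 = 347.4 + (434 − 481)·24.2/51 ≈ 325.10.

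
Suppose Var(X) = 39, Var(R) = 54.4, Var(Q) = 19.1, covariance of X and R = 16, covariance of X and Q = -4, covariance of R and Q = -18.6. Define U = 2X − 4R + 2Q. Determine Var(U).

Var(U) = 1112.4

Var(U) = a²·Var(X) + b²·Var(R) + c²·Var(Q) + 2ab·covariance of X and R + 2ac·covariance of X and Q + 2bc·covariance of R and Q, with a = 2, b = -4, c = 2.
= 156 + 870.4 + 76.4 + (-256) + (-32) + 297.6
= 1112.4.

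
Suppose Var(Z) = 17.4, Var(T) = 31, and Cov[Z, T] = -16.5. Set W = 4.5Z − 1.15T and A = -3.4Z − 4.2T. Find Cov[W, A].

By bilinearity, Cov[W, A] = ac·Var(Z) + bd·Var(T) + (ad+bc)·Cov[Z, T], with a=4.5, b=-1.15, c=-3.4, d=-4.2.
ac·Var(Z) = 4.5·(-3.4)·17.4 = -266.22
bd·Var(T) = (-1.15)·(-4.2)·31 = 149.73
(ad+bc)·Cov[Z, T] = (-14.99)·(-16.5) = 247.335
Cov[W, A] = -266.22 + 149.73 + 247.335 = 130.845.

Cov[W, A] = 130.845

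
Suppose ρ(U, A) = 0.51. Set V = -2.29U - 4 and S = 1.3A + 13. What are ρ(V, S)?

Linear rescalings preserve |correlation|; the slopes -2.29 and 1.3 have opposite signs, so the correlation flips sign: ρ(V, S) = −ρ(U, A) = -0.51.

ρ(V, S) = -0.51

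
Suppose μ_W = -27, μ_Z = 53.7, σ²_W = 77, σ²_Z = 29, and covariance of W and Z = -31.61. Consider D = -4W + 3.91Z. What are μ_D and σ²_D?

μ_D = (-4)·μ_W + 3.91·μ_Z = (-4)·(-27) + 3.91·53.7 = 317.967.
σ²_D = a²·σ²_W + b²·σ²_Z + 2ab·covariance of W and Z with a = -4, b = 3.91.
= (-4)²·77 + 3.91²·29 + 2·(-4)·3.91·(-31.61)
= 1232 + 443.3549 + 988.7608 = 2664.1157.

μ_D = 317.967, σ²_D = 2664.1157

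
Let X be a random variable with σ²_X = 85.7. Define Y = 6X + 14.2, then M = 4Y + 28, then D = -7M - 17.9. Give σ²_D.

σ²_Y = 6²·85.7 = 3085.2.
σ²_M = 4²·3085.2 = 49363.2.
σ²_D = (-7)²·49363.2 = 2418796.8.

σ²_D = 2418796.8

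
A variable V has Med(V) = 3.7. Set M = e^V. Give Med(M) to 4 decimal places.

e^V is monotone on this domain, so Med(M) = exp(3.7) ≈ 40.4473.

Med(M) = 40.4473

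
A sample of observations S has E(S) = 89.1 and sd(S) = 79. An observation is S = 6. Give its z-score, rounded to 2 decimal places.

z = (S − E(S)) / sd(S) = (6 − 89.1) / 79 ≈ -1.05.

z = -1.05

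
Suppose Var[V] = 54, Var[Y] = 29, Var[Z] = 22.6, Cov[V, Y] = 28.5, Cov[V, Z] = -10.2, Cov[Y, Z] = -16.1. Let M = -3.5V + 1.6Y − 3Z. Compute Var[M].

Var[M] = a²·Var[V] + b²·Var[Y] + c²·Var[Z] + 2ab·Cov[V, Y] + 2ac·Cov[V, Z] + 2bc·Cov[Y, Z], with a = -3.5, b = 1.6, c = -3.
= 661.5 + 74.24 + 203.4 + (-319.2) + (-214.2) + 154.56
= 560.3.

Var[M] = 560.3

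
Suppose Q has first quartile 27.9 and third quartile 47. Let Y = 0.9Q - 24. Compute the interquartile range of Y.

IQR(Y) = 17.19

IQR of Q = Q3 − Q1 = 47 − 27.9 = 19.1.
Under Y = aQ + b, IQR(Y) = |a|·IQR(Q) = |0.9|·19.1 = 17.19 (shifts cancel; spread scales by |a|).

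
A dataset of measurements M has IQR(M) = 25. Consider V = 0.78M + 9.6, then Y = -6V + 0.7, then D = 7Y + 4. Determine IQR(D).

IQR(D) = 819

IQR(V) = |0.78|·25 = 19.5.
IQR(Y) = |-6|·19.5 = 117.
IQR(D) = |7|·117 = 819.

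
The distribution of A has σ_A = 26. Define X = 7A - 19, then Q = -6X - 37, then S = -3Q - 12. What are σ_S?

σ_X = |7|·26 = 182.
σ_Q = |-6|·182 = 1092.
σ_S = |-3|·1092 = 3276.

σ_S = 3276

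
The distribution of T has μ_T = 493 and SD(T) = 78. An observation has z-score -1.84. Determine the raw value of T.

T = 349.48

T = μ_T + z·SD(T) = 493 + (-1.84)·78 = 349.48.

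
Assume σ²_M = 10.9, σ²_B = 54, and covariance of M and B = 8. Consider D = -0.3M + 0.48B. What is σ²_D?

σ²_D = a²·σ²_M + b²·σ²_B + 2ab·covariance of M and B with a = -0.3, b = 0.48.
= (-0.3)²·10.9 + 0.48²·54 + 2·(-0.3)·0.48·8
= 0.981 + 12.4416 + (-2.304) = 11.1186.

σ²_D = 11.1186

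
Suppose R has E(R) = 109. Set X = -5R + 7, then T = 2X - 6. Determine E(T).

E(T) = -1082

E(X) = (-5)·109 + 7 = -538.
E(T) = 2·(-538) + (-6) = -1082.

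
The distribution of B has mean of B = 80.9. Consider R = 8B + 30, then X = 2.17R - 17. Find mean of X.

mean of X = 1452.524

mean of R = 8·80.9 + 30 = 677.2.
mean of X = 2.17·677.2 + (-17) = 1452.524.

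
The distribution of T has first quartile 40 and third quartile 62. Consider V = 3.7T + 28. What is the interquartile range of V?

IQR(V) = 81.4

IQR of T = Q3 − Q1 = 62 − 40 = 22.
Under V = aT + b, IQR(V) = |a|·IQR(T) = |3.7|·22 = 81.4 (shifts cancel; spread scales by |a|).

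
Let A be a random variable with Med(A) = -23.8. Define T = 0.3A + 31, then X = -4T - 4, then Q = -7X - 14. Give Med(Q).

Med(T) = 0.3·(-23.8) + 31 = 23.86.
Med(X) = (-4)·23.86 + (-4) = -99.44.
Med(Q) = (-7)·(-99.44) + (-14) = 682.08.

Med(Q) = 682.08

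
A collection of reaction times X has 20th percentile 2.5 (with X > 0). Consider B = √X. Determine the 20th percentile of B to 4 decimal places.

20th percentile of B = 1.5811

√X is increasing, so P_{20}(B) = g(P_{20}(X)) ≈ 1.5811.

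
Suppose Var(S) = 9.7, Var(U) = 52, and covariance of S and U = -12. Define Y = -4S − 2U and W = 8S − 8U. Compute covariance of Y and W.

By bilinearity, covariance of Y and W = ac·Var(S) + bd·Var(U) + (ad+bc)·covariance of S and U, with a=-4, b=-2, c=8, d=-8.
ac·Var(S) = (-4)·8·9.7 = -310.4
bd·Var(U) = (-2)·(-8)·52 = 832
(ad+bc)·covariance of S and U = (16)·(-12) = -192
covariance of Y and W = -310.4 + 832 + (-192) = 329.6.

covariance of Y and W = 329.6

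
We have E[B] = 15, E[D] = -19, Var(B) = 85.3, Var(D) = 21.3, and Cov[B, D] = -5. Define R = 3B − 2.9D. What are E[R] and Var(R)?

E[R] = 100.1, Var(R) = 1033.833

E[R] = 3·E[B] + (-2.9)·E[D] = 3·15 + (-2.9)·(-19) = 100.1.
Var(R) = a²·Var(B) + b²·Var(D) + 2ab·Cov[B, D] with a = 3, b = -2.9.
= 3²·85.3 + (-2.9)²·21.3 + 2·3·(-2.9)·(-5)
= 767.7 + 179.133 + 87 = 1033.833.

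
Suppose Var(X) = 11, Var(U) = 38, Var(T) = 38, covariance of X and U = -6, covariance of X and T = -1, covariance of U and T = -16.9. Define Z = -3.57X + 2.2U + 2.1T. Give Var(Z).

Var(Z) = 444.7799

Var(Z) = a²·Var(X) + b²·Var(U) + c²·Var(T) + 2ab·covariance of X and U + 2ac·covariance of X and T + 2bc·covariance of U and T, with a = -3.57, b = 2.2, c = 2.1.
= 140.1939 + 183.92 + 167.58 + 94.248 + 14.994 + (-156.156)
= 444.7799.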